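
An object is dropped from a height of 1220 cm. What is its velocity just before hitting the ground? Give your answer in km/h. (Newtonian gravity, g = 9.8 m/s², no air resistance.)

h = 1220 cm × 0.01 = 12.2 m
v = √(2gh) = √(2 × 9.8 × 12.2) = 15.4635 m/s
v = 15.4635 m/s / 0.2777777777777778 = 55.67 km/h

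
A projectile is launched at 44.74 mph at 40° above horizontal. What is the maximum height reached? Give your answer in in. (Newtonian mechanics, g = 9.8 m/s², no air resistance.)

v₀ = 44.74 mph × 0.44704 = 20.0006 m/s
H = v₀² × sin²(θ) / (2g) = 20.0006² × sin(40°)² / (2 × 9.8) = 400.024 × 0.413176 / 19.6 = 8.43267 m
H = 8.43267 m / 0.0254 = 332.0 in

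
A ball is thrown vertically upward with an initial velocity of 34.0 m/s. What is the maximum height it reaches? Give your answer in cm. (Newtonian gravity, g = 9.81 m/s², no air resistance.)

h_max = v₀² / (2g) = 34.0² / (2 × 9.81) = 1156.0 / 19.62 = 58.9195 m
h_max = 58.9195 m / 0.01 = 5892 cm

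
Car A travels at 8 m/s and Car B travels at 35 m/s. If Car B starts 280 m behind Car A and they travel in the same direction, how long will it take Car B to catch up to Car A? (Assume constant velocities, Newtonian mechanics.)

Relative speed: v_rel = 35 - 8 = 27 m/s
Time to catch: t = d₀/v_rel = 280/27 = 10.37 s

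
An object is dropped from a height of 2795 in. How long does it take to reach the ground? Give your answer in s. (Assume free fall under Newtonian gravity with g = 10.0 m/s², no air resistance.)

h = 2795 in × 0.0254 = 70.993 m
t = √(2h/g) = √(2 × 70.993 / 10.0) = 3.768 s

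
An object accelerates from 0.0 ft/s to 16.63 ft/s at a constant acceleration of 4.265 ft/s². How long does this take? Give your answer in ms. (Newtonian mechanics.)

v₀ = 0.0 ft/s × 0.3048 = 0.0 m/s
v = 16.63 ft/s × 0.3048 = 5.06882 m/s
a = 4.265 ft/s² × 0.3048 = 1.29997 m/s²
t = (v - v₀) / a = (5.06882 - 0.0) / 1.29997 = 3.89918 s
t = 3.89918 s / 0.001 = 3899 ms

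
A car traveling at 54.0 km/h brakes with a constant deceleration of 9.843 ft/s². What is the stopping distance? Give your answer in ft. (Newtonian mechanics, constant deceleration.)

v₀ = 54.0 km/h × 0.2777777777777778 = 15.0 m/s
a = 9.843 ft/s² × 0.3048 = 3.00015 m/s²
d = v₀² / (2a) = 15.0² / (2 × 3.00015) = 225.0 / 6.0003 = 37.4981 m
d = 37.4981 m / 0.3048 = 123.0 ft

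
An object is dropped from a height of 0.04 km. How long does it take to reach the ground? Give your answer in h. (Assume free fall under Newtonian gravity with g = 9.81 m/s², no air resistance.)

h = 0.04 km × 1000.0 = 40.0 m
t = √(2h/g) = √(2 × 40.0 / 9.81) = 2.85569 s
t = 2.85569 s / 3600.0 = 0.0007932 h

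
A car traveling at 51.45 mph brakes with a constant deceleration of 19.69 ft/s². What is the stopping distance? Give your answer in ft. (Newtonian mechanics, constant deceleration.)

v₀ = 51.45 mph × 0.44704 = 23.0002 m/s
a = 19.69 ft/s² × 0.3048 = 6.00151 m/s²
d = v₀² / (2a) = 23.0002² / (2 × 6.00151) = 529.009 / 12.003 = 44.0731 m
d = 44.0731 m / 0.3048 = 144.6 ft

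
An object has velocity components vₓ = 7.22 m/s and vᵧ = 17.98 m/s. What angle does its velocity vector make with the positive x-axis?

θ = arctan(vᵧ/vₓ) = arctan(17.98/7.22) = 68.12°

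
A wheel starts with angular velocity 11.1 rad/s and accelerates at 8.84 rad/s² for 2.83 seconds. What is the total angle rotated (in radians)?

θ = ω₀t + ½αt² = 11.1×2.83 + ½×8.84×2.83² = 66.81 rad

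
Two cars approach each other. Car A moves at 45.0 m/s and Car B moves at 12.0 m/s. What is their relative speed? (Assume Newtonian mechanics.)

v_rel = v_A + v_B = 45.0 + 12.0 = 57.0 m/s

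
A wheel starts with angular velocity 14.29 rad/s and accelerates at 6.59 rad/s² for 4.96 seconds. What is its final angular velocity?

ω = ω₀ + αt = 14.29 + 6.59 × 4.96 = 46.98 rad/s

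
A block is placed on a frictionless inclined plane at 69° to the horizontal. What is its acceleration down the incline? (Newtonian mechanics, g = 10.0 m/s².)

a = g sin(θ) = 10.0 × sin(69°) = 10.0 × 0.9336 = 9.34 m/s²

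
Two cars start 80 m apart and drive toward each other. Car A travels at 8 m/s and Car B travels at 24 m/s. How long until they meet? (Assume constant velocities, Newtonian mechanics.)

Combined speed: v_combined = 8 + 24 = 32 m/s
Time to meet: t = d/v_combined = 80/32 = 2.5 s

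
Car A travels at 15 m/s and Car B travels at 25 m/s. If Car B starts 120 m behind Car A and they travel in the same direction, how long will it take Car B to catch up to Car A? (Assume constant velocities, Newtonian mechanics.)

Relative speed: v_rel = 25 - 15 = 10 m/s
Time to catch: t = d₀/v_rel = 120/10 = 12.0 s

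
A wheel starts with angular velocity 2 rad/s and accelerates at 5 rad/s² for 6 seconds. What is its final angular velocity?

ω = ω₀ + αt = 2 + 5 × 6 = 32 rad/s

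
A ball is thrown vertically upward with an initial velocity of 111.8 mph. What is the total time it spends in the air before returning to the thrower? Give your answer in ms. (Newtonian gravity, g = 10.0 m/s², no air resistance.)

v₀ = 111.8 mph × 0.44704 = 49.9791 m/s
t_total = 2 × v₀ / g = 2 × 49.9791 / 10.0 = 9.99582 s
t_total = 9.99582 s / 0.001 = 9996 ms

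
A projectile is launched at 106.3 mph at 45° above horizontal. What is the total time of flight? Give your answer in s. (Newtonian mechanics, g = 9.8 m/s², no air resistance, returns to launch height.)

v₀ = 106.3 mph × 0.44704 = 47.5204 m/s
T = 2 × v₀ × sin(θ) / g = 2 × 47.5204 × sin(45°) / 9.8 = 2 × 47.5204 × 0.707107 / 9.8 = 6.858 s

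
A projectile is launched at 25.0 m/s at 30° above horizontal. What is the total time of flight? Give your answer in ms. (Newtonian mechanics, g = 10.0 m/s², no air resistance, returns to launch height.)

T = 2 × v₀ × sin(θ) / g = 2 × 25.0 × sin(30°) / 10.0 = 2 × 25.0 × 0.5 / 10.0 = 2.5 s
T = 2.5 s / 0.001 = 2500 ms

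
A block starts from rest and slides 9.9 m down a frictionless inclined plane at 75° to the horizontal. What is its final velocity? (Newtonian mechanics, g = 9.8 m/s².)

a = g sin(θ) = 9.8 × sin(75°) = 9.4661 m/s²
v = √(2ad) = √(2 × 9.4661 × 9.9) = 13.69 m/s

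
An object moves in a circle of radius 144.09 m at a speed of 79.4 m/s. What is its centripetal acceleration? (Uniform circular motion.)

a_c = v²/r = 79.4²/144.09 = 6304.36/144.09 = 43.75 m/s²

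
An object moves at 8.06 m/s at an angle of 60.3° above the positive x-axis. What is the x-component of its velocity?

vₓ = v cos(θ) = 8.06 × cos(60.3°) = 3.99 m/s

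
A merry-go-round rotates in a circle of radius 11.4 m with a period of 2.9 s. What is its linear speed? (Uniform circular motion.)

v = 2πr/T = 2π×11.4/2.9 = 24.7 m/s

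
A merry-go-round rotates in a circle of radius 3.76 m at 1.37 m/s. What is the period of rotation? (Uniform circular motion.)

T = 2πr/v = 2π×3.76/1.37 = 17.24 s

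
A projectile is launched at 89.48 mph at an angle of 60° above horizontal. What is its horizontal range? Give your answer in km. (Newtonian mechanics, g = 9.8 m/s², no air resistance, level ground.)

v₀ = 89.48 mph × 0.44704 = 40.0011 m/s
R = v₀² × sin(2θ) / g = 40.0011² × sin(2 × 60°) / 9.8 = 1600.09 × 0.866025 / 9.8 = 141.4 m
R = 141.4 m / 1000.0 = 0.1414 km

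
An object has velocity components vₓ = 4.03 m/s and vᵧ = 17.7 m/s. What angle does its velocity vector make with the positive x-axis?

θ = arctan(vᵧ/vₓ) = arctan(17.7/4.03) = 77.17°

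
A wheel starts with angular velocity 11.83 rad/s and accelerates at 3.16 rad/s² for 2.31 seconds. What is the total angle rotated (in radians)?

θ = ω₀t + ½αt² = 11.83×2.31 + ½×3.16×2.31² = 35.76 rad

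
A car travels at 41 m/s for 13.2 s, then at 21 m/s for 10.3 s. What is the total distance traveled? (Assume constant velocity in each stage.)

d₁ = v₁t₁ = 41 × 13.2 = 541.2 m
d₂ = v₂t₂ = 21 × 10.3 = 216.3 m
d_total = 541.2 + 216.3 = 757.5 m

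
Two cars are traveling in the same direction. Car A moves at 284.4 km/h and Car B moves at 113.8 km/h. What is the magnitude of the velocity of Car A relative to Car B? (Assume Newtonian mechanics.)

v_rel = |v_A - v_B| = |284.4 - 113.8| = 170.6 km/h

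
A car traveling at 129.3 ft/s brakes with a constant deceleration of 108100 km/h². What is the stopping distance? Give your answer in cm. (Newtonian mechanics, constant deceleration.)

v₀ = 129.3 ft/s × 0.3048 = 39.4106 m/s
a = 108100 km/h² × 7.716049382716049e-05 = 8.34105 m/s²
d = v₀² / (2a) = 39.4106² / (2 × 8.34105) = 1553.2 / 16.6821 = 93.1058 m
d = 93.1058 m / 0.01 = 9311 cm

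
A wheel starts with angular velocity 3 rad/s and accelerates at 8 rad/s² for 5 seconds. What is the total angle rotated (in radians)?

θ = ω₀t + ½αt² = 3×5 + ½×8×5² = 115.0 rad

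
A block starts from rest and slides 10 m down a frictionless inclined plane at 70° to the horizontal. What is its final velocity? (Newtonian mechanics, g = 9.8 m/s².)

a = g sin(θ) = 9.8 × sin(70°) = 9.209 m/s²
v = √(2ad) = √(2 × 9.209 × 10) = 13.57 m/s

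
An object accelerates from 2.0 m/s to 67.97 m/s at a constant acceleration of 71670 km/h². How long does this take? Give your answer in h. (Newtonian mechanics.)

a = 71670 km/h² × 7.716049382716049e-05 = 5.53009 m/s²
t = (v - v₀) / a = (67.97 - 2.0) / 5.53009 = 11.9293 s
t = 11.9293 s / 3600.0 = 0.003314 h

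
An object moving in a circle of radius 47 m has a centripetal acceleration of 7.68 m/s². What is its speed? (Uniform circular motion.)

v = √(a_c × r) = √(7.68 × 47) = 19.0 m/s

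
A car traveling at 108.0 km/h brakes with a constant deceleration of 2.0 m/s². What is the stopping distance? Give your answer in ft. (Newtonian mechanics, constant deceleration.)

v₀ = 108.0 km/h × 0.2777777777777778 = 30.0 m/s
d = v₀² / (2a) = 30.0² / (2 × 2.0) = 900.0 / 4.0 = 225.0 m
d = 225.0 m / 0.3048 = 738.2 ft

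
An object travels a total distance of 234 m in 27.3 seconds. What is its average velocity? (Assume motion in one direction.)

v_avg = Δd / Δt = 234 / 27.3 = 8.57 m/s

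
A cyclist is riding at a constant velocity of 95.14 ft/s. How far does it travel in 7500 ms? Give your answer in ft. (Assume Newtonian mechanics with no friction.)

v = 95.14 ft/s × 0.3048 = 28.9987 m/s
t = 7500 ms × 0.001 = 7.5 s
d = v × t = 28.9987 × 7.5 = 217.49 m
d = 217.49 m / 0.3048 = 713.5 ft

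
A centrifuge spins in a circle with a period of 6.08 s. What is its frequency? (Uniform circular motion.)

f = 1/T = 1/6.08 = 0.1645 Hz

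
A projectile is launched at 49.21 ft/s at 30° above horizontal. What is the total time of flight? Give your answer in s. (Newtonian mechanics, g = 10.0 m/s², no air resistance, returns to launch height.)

v₀ = 49.21 ft/s × 0.3048 = 14.9992 m/s
T = 2 × v₀ × sin(θ) / g = 2 × 14.9992 × sin(30°) / 10.0 = 2 × 14.9992 × 0.5 / 10.0 = 1.5 s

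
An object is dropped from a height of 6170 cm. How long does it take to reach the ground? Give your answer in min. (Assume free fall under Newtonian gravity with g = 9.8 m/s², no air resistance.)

h = 6170 cm × 0.01 = 61.7 m
t = √(2h/g) = √(2 × 61.7 / 9.8) = 3.5485 s
t = 3.5485 s / 60.0 = 0.05914 min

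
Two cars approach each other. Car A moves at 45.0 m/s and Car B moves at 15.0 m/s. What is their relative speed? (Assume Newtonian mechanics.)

v_rel = v_A + v_B = 45.0 + 15.0 = 60.0 m/s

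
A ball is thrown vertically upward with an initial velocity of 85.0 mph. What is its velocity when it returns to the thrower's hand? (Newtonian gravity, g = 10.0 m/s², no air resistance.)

By conservation of energy (no air resistance), the ball returns to the throw height with the same speed as launch, but directed downward.
|v_ground| = v₀ = 85.0 mph
v_ground = 85.0 mph (downward)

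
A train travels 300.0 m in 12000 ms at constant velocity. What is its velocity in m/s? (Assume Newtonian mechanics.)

t = 12000 ms × 0.001 = 12.0 s
v = d / t = 300.0 / 12.0 = 25.0 m/s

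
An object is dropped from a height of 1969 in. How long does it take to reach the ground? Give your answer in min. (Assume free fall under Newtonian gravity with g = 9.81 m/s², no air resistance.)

h = 1969 in × 0.0254 = 50.0126 m
t = √(2h/g) = √(2 × 50.0126 / 9.81) = 3.19316 s
t = 3.19316 s / 60.0 = 0.05322 min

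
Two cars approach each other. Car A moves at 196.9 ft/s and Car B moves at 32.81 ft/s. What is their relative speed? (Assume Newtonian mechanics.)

v_rel = v_A + v_B = 196.9 + 32.81 = 229.71 ft/s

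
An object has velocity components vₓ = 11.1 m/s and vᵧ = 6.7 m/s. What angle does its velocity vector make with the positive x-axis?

θ = arctan(vᵧ/vₓ) = arctan(6.7/11.1) = 31.12°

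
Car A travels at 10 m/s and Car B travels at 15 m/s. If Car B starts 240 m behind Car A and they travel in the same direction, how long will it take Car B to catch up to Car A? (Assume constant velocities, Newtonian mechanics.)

Relative speed: v_rel = 15 - 10 = 5 m/s
Time to catch: t = d₀/v_rel = 240/5 = 48.0 s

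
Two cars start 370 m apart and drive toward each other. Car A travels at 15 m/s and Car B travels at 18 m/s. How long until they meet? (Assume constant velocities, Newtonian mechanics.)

Combined speed: v_combined = 15 + 18 = 33 m/s
Time to meet: t = d/v_combined = 370/33 = 11.21 s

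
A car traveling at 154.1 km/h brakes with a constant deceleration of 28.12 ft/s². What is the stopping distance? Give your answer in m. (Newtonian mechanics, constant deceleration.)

v₀ = 154.1 km/h × 0.2777777777777778 = 42.8056 m/s
a = 28.12 ft/s² × 0.3048 = 8.57098 m/s²
d = v₀² / (2a) = 42.8056² / (2 × 8.57098) = 1832.32 / 17.142 = 106.9 m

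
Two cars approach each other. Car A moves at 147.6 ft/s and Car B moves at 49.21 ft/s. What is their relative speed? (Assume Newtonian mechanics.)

v_rel = v_A + v_B = 147.6 + 49.21 = 196.81 ft/s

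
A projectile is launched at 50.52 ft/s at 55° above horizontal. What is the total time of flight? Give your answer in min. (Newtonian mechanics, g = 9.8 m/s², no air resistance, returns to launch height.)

v₀ = 50.52 ft/s × 0.3048 = 15.3985 m/s
T = 2 × v₀ × sin(θ) / g = 2 × 15.3985 × sin(55°) / 9.8 = 2 × 15.3985 × 0.819152 / 9.8 = 2.57423 s
T = 2.57423 s / 60.0 = 0.0429 min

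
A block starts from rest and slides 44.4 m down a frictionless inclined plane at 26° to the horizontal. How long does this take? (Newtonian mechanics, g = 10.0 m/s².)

a = g sin(θ) = 10.0 × sin(26°) = 4.3837 m/s²
t = √(2d/a) = √(2 × 44.4 / 4.3837) = 4.5 s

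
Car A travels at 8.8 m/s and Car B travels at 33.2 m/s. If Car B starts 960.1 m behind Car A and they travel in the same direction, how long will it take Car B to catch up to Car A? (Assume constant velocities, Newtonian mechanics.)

Relative speed: v_rel = 33.2 - 8.8 = 24.4 m/s
Time to catch: t = d₀/v_rel = 960.1/24.4 = 39.35 s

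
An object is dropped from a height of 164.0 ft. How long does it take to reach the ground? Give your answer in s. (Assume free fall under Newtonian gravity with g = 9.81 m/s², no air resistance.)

h = 164.0 ft × 0.3048 = 49.9872 m
t = √(2h/g) = √(2 × 49.9872 / 9.81) = 3.192 s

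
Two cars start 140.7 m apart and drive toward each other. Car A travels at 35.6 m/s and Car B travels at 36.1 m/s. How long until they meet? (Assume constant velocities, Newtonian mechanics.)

Combined speed: v_combined = 35.6 + 36.1 = 71.7 m/s
Time to meet: t = d/v_combined = 140.7/71.7 = 1.96 s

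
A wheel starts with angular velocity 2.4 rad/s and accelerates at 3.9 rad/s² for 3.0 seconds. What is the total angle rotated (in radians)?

θ = ω₀t + ½αt² = 2.4×3.0 + ½×3.9×3.0² = 24.75 rad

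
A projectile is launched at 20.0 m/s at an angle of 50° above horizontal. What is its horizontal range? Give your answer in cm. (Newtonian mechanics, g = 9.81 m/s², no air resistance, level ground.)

R = v₀² × sin(2θ) / g = 20.0² × sin(2 × 50°) / 9.81 = 400.0 × 0.984808 / 9.81 = 40.1553 m
R = 40.1553 m / 0.01 = 4016 cm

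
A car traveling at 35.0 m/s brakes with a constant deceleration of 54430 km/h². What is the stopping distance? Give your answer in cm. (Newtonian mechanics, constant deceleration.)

a = 54430 km/h² × 7.716049382716049e-05 = 4.19985 m/s²
d = v₀² / (2a) = 35.0² / (2 × 4.19985) = 1225.0 / 8.3997 = 145.839 m
d = 145.839 m / 0.01 = 14580 cm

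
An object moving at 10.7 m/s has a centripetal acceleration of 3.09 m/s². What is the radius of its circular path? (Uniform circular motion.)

r = v²/a_c = 10.7²/3.09 = 37.05 m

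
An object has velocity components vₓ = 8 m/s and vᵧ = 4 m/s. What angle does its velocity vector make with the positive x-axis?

θ = arctan(vᵧ/vₓ) = arctan(4/8) = 26.57°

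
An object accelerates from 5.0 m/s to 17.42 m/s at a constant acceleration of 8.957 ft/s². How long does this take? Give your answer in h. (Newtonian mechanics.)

a = 8.957 ft/s² × 0.3048 = 2.73009 m/s²
t = (v - v₀) / a = (17.42 - 5.0) / 2.73009 = 4.5493 s
t = 4.5493 s / 3600.0 = 0.001264 h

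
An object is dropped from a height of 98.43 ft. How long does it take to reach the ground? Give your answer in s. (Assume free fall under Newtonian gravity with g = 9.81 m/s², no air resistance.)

h = 98.43 ft × 0.3048 = 30.0015 m
t = √(2h/g) = √(2 × 30.0015 / 9.81) = 2.473 s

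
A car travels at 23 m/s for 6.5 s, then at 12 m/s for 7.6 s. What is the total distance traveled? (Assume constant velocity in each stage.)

d₁ = v₁t₁ = 23 × 6.5 = 149.5 m
d₂ = v₂t₂ = 12 × 7.6 = 91.2 m
d_total = 149.5 + 91.2 = 240.7 m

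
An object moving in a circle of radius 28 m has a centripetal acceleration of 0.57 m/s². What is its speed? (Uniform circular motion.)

v = √(a_c × r) = √(0.57 × 28) = 3.99 m/s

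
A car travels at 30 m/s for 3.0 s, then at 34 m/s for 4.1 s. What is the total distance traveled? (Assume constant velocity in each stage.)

d₁ = v₁t₁ = 30 × 3.0 = 90.0 m
d₂ = v₂t₂ = 34 × 4.1 = 139.4 m
d_total = 90.0 + 139.4 = 229.4 m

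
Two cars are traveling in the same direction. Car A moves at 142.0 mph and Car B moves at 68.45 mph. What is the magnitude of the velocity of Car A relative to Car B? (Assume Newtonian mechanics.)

v_rel = |v_A - v_B| = |142.0 - 68.45| = 73.55 mph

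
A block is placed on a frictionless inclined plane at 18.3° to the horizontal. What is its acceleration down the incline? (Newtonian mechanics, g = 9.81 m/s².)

a = g sin(θ) = 9.81 × sin(18.3°) = 9.81 × 0.314 = 3.08 m/s²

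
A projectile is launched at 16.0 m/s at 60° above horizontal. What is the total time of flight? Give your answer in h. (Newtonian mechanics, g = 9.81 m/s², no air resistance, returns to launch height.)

T = 2 × v₀ × sin(θ) / g = 2 × 16.0 × sin(60°) / 9.81 = 2 × 16.0 × 0.866025 / 9.81 = 2.82495 s
T = 2.82495 s / 3600.0 = 0.0007847 h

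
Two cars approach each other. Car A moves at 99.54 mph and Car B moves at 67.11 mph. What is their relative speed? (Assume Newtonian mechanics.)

v_rel = v_A + v_B = 99.54 + 67.11 = 166.65 mph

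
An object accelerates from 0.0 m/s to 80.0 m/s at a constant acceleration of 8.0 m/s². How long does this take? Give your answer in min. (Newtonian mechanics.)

t = (v - v₀) / a = (80.0 - 0.0) / 8.0 = 10.0 s
t = 10.0 s / 60.0 = 0.1667 min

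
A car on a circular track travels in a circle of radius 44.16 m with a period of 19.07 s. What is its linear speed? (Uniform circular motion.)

v = 2πr/T = 2π×44.16/19.07 = 14.55 m/s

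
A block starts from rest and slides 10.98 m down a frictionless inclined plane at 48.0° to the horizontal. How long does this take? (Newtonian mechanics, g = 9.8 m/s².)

a = g sin(θ) = 9.8 × sin(48.0°) = 7.2828 m/s²
t = √(2d/a) = √(2 × 10.98 / 7.2828) = 1.74 s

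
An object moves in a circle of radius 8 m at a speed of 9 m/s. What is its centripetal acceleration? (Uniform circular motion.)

a_c = v²/r = 9²/8 = 81/8 = 10.12 m/s²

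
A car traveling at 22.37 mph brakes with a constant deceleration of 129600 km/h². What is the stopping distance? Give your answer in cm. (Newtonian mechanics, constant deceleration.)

v₀ = 22.37 mph × 0.44704 = 10.0003 m/s
a = 129600 km/h² × 7.716049382716049e-05 = 10.0 m/s²
d = v₀² / (2a) = 10.0003² / (2 × 10.0) = 100.006 / 20.0 = 5.0003 m
d = 5.0003 m / 0.01 = 500.0 cm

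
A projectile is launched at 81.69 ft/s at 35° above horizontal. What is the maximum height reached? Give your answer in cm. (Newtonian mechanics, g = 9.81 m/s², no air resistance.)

v₀ = 81.69 ft/s × 0.3048 = 24.8991 m/s
H = v₀² × sin²(θ) / (2g) = 24.8991² × sin(35°)² / (2 × 9.81) = 619.965 × 0.32899 / 19.62 = 10.3956 m
H = 10.3956 m / 0.01 = 1040 cm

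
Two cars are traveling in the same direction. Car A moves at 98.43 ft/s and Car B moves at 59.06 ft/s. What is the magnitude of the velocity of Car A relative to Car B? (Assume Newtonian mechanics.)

v_rel = |v_A - v_B| = |98.43 - 59.06| = 39.37 ft/s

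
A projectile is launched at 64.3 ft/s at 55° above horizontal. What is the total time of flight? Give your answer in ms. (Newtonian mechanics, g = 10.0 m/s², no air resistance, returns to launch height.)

v₀ = 64.3 ft/s × 0.3048 = 19.5986 m/s
T = 2 × v₀ × sin(θ) / g = 2 × 19.5986 × sin(55°) / 10.0 = 2 × 19.5986 × 0.819152 / 10.0 = 3.21085 s
T = 3.21085 s / 0.001 = 3211 ms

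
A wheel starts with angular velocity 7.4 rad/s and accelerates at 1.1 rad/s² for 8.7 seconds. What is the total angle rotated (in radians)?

θ = ω₀t + ½αt² = 7.4×8.7 + ½×1.1×8.7² = 106.01 rad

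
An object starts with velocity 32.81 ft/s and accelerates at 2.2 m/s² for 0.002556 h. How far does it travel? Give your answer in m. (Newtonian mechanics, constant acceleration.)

v₀ = 32.81 ft/s × 0.3048 = 10.0005 m/s
t = 0.002556 h × 3600.0 = 9.2016 s
d = v₀ × t + ½ × a × t² = 10.0005 × 9.2016 + 0.5 × 2.2 × 9.2016² = 185.2 m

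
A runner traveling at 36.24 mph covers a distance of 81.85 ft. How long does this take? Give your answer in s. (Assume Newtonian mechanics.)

d = 81.85 ft × 0.3048 = 24.9479 m
v = 36.24 mph × 0.44704 = 16.2007 m/s
t = d / v = 24.9479 / 16.2007 = 1.54 s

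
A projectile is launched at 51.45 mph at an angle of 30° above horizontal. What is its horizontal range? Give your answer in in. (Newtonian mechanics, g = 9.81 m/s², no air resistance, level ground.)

v₀ = 51.45 mph × 0.44704 = 23.0002 m/s
R = v₀² × sin(2θ) / g = 23.0002² × sin(2 × 30°) / 9.81 = 529.009 × 0.866025 / 9.81 = 46.7008 m
R = 46.7008 m / 0.0254 = 1839 in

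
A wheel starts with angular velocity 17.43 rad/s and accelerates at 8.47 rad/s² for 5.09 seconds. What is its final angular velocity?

ω = ω₀ + αt = 17.43 + 8.47 × 5.09 = 60.54 rad/s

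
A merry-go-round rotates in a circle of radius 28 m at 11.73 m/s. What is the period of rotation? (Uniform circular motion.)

T = 2πr/v = 2π×28/11.73 = 15.0 s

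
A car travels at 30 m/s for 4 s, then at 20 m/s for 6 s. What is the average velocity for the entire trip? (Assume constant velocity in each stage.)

d₁ = v₁t₁ = 30 × 4 = 120 m
d₂ = v₂t₂ = 20 × 6 = 120 m
d_total = 240 m, t_total = 10 s
v_avg = d_total/t_total = 240/10 = 24.0 m/s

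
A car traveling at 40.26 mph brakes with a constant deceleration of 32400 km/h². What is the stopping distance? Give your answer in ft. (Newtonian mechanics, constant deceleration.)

v₀ = 40.26 mph × 0.44704 = 17.9978 m/s
a = 32400 km/h² × 7.716049382716049e-05 = 2.5 m/s²
d = v₀² / (2a) = 17.9978² / (2 × 2.5) = 323.921 / 5.0 = 64.7842 m
d = 64.7842 m / 0.3048 = 212.5 ft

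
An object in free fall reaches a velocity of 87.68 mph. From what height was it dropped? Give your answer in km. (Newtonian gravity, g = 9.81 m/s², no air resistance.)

v = 87.68 mph × 0.44704 = 39.1965 m/s
h = v² / (2g) = 39.1965² / (2 × 9.81) = 78.3061 m
h = 78.3061 m / 1000.0 = 0.07831 km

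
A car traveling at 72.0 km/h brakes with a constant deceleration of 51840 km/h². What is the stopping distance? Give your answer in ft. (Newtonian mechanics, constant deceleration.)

v₀ = 72.0 km/h × 0.2777777777777778 = 20.0 m/s
a = 51840 km/h² × 7.716049382716049e-05 = 4.0 m/s²
d = v₀² / (2a) = 20.0² / (2 × 4.0) = 400.0 / 8.0 = 50.0 m
d = 50.0 m / 0.3048 = 164.0 ft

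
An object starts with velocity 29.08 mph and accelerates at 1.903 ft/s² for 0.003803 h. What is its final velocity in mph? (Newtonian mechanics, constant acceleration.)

v₀ = 29.08 mph × 0.44704 = 12.9999 m/s
a = 1.903 ft/s² × 0.3048 = 0.580034 m/s²
t = 0.003803 h × 3600.0 = 13.6908 s
v = v₀ + a × t = 12.9999 + 0.580034 × 13.6908 = 20.941 m/s
v = 20.941 m/s / 0.44704 = 46.84 mph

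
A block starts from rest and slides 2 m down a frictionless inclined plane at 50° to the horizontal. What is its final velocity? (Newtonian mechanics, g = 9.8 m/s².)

a = g sin(θ) = 9.8 × sin(50°) = 7.5072 m/s²
v = √(2ad) = √(2 × 7.5072 × 2) = 5.48 m/s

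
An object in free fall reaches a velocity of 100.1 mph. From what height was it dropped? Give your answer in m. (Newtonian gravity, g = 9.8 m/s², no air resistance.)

v = 100.1 mph × 0.44704 = 44.7487 m/s
h = v² / (2g) = 44.7487² / (2 × 9.8) = 102.2 m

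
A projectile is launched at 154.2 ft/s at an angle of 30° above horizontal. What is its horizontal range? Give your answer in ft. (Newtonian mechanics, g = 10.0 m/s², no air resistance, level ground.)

v₀ = 154.2 ft/s × 0.3048 = 47.0002 m/s
R = v₀² × sin(2θ) / g = 47.0002² × sin(2 × 30°) / 10.0 = 2209.02 × 0.866025 / 10.0 = 191.307 m
R = 191.307 m / 0.3048 = 627.6 ft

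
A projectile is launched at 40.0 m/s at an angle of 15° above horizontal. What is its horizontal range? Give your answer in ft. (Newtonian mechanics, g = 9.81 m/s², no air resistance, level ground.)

R = v₀² × sin(2θ) / g = 40.0² × sin(2 × 15°) / 9.81 = 1600.0 × 0.5 / 9.81 = 81.5494 m
R = 81.5494 m / 0.3048 = 267.6 ft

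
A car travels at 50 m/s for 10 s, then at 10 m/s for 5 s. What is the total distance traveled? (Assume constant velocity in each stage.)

d₁ = v₁t₁ = 50 × 10 = 500 m
d₂ = v₂t₂ = 10 × 5 = 50 m
d_total = 500 + 50 = 550 m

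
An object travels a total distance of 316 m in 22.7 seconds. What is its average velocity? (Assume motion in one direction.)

v_avg = Δd / Δt = 316 / 22.7 = 13.92 m/s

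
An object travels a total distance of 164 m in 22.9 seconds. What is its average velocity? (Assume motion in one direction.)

v_avg = Δd / Δt = 164 / 22.9 = 7.16 m/s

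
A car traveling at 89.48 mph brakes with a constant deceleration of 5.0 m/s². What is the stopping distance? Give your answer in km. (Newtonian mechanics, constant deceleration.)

v₀ = 89.48 mph × 0.44704 = 40.0011 m/s
d = v₀² / (2a) = 40.0011² / (2 × 5.0) = 1600.09 / 10.0 = 160.009 m
d = 160.009 m / 1000.0 = 0.16 km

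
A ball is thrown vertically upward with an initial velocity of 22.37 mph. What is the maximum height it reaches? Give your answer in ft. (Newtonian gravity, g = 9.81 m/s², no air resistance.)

v₀ = 22.37 mph × 0.44704 = 10.0003 m/s
h_max = v₀² / (2g) = 10.0003² / (2 × 9.81) = 100.006 / 19.62 = 5.09715 m
h_max = 5.09715 m / 0.3048 = 16.72 ft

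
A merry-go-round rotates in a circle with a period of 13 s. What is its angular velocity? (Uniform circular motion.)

ω = 2π/T = 2π/13 = 0.4833 rad/s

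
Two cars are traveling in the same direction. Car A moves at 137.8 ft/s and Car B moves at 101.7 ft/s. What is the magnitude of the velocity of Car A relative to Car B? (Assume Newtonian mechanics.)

v_rel = |v_A - v_B| = |137.8 - 101.7| = 36.1 ft/s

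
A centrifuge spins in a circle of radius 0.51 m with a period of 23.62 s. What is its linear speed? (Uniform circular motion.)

v = 2πr/T = 2π×0.51/23.62 = 0.14 m/s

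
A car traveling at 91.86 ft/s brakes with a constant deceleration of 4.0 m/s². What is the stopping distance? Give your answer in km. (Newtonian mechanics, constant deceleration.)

v₀ = 91.86 ft/s × 0.3048 = 27.9989 m/s
d = v₀² / (2a) = 27.9989² / (2 × 4.0) = 783.938 / 8.0 = 97.9922 m
d = 97.9922 m / 1000.0 = 0.09799 km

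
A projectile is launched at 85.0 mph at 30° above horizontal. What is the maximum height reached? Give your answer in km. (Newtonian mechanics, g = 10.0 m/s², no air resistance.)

v₀ = 85.0 mph × 0.44704 = 37.9984 m/s
H = v₀² × sin²(θ) / (2g) = 37.9984² × sin(30°)² / (2 × 10.0) = 1443.88 × 0.25 / 20.0 = 18.0485 m
H = 18.0485 m / 1000.0 = 0.01805 km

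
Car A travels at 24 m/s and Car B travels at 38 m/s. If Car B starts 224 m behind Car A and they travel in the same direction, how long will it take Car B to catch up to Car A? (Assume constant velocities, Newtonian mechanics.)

Relative speed: v_rel = 38 - 24 = 14 m/s
Time to catch: t = d₀/v_rel = 224/14 = 16.0 s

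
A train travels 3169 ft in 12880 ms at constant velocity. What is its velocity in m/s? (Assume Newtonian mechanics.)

d = 3169 ft × 0.3048 = 965.911 m
t = 12880 ms × 0.001 = 12.88 s
v = d / t = 965.911 / 12.88 = 74.99 m/s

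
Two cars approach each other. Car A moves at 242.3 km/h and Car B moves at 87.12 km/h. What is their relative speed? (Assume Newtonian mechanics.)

v_rel = v_A + v_B = 242.3 + 87.12 = 329.42 km/h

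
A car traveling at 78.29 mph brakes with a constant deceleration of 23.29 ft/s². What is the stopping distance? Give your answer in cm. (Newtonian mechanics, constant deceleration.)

v₀ = 78.29 mph × 0.44704 = 34.9988 m/s
a = 23.29 ft/s² × 0.3048 = 7.09879 m/s²
d = v₀² / (2a) = 34.9988² / (2 × 7.09879) = 1224.92 / 14.1976 = 86.2766 m
d = 86.2766 m / 0.01 = 8628 cm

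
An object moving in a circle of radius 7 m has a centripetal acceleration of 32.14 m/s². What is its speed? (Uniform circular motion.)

v = √(a_c × r) = √(32.14 × 7) = 15.0 m/s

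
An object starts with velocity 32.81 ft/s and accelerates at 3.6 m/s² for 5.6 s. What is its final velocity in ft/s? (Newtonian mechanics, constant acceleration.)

v₀ = 32.81 ft/s × 0.3048 = 10.0005 m/s
v = v₀ + a × t = 10.0005 + 3.6 × 5.6 = 30.1605 m/s
v = 30.1605 m/s / 0.3048 = 98.95 ft/s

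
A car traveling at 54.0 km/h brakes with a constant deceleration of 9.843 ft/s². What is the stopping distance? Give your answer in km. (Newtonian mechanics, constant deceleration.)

v₀ = 54.0 km/h × 0.2777777777777778 = 15.0 m/s
a = 9.843 ft/s² × 0.3048 = 3.00015 m/s²
d = v₀² / (2a) = 15.0² / (2 × 3.00015) = 225.0 / 6.0003 = 37.4981 m
d = 37.4981 m / 1000.0 = 0.0375 km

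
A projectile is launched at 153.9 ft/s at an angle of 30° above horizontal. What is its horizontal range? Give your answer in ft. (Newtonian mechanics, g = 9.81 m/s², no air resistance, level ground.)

v₀ = 153.9 ft/s × 0.3048 = 46.9087 m/s
R = v₀² × sin(2θ) / g = 46.9087² × sin(2 × 30°) / 9.81 = 2200.43 × 0.866025 / 9.81 = 194.254 m
R = 194.254 m / 0.3048 = 637.3 ft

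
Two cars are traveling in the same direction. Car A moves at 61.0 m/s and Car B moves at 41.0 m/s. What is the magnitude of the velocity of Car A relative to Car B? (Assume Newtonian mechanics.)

v_rel = |v_A - v_B| = |61.0 - 41.0| = 20.0 m/s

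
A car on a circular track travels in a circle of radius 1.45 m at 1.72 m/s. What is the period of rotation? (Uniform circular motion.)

T = 2πr/v = 2π×1.45/1.72 = 5.3 s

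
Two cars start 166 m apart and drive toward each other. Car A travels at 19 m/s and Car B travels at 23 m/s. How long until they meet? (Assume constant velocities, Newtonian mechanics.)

Combined speed: v_combined = 19 + 23 = 42 m/s
Time to meet: t = d/v_combined = 166/42 = 3.95 s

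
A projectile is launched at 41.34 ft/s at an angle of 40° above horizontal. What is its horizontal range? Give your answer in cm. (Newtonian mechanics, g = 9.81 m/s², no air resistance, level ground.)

v₀ = 41.34 ft/s × 0.3048 = 12.6004 m/s
R = v₀² × sin(2θ) / g = 12.6004² × sin(2 × 40°) / 9.81 = 158.77 × 0.984808 / 9.81 = 15.9386 m
R = 15.9386 m / 0.01 = 1594 cm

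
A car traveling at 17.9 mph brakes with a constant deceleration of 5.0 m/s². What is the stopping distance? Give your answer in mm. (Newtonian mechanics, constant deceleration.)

v₀ = 17.9 mph × 0.44704 = 8.00202 m/s
d = v₀² / (2a) = 8.00202² / (2 × 5.0) = 64.0323 / 10.0 = 6.40323 m
d = 6.40323 m / 0.001 = 6403 mm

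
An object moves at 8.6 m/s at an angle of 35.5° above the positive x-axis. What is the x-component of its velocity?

vₓ = v cos(θ) = 8.6 × cos(35.5°) = 7.0 m/s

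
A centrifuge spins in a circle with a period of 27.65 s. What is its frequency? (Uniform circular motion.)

f = 1/T = 1/27.65 = 0.0362 Hz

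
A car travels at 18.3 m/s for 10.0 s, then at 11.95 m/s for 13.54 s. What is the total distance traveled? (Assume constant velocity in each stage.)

d₁ = v₁t₁ = 18.3 × 10.0 = 183.0 m
d₂ = v₂t₂ = 11.95 × 13.54 = 161.803 m
d_total = 183.0 + 161.803 = 344.8 m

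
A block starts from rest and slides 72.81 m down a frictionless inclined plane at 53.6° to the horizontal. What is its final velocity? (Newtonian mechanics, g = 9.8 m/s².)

a = g sin(θ) = 9.8 × sin(53.6°) = 7.888 m/s²
v = √(2ad) = √(2 × 7.888 × 72.81) = 33.89 m/s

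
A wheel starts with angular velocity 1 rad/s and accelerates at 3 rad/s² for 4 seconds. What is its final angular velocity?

ω = ω₀ + αt = 1 + 3 × 4 = 13 rad/s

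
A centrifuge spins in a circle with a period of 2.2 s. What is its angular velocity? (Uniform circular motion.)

ω = 2π/T = 2π/2.2 = 2.856 rad/s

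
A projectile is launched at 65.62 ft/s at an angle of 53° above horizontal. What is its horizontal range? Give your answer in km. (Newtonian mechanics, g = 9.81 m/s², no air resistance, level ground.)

v₀ = 65.62 ft/s × 0.3048 = 20.001 m/s
R = v₀² × sin(2θ) / g = 20.001² × sin(2 × 53°) / 9.81 = 400.04 × 0.961262 / 9.81 = 39.1991 m
R = 39.1991 m / 1000.0 = 0.0392 km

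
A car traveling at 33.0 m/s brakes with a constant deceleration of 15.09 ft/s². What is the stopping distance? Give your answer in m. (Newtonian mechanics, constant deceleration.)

a = 15.09 ft/s² × 0.3048 = 4.59943 m/s²
d = v₀² / (2a) = 33.0² / (2 × 4.59943) = 1089.0 / 9.19886 = 118.4 m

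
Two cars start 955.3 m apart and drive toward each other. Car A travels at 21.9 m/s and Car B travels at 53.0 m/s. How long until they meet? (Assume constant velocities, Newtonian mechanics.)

Combined speed: v_combined = 21.9 + 53.0 = 74.9 m/s
Time to meet: t = d/v_combined = 955.3/74.9 = 12.75 s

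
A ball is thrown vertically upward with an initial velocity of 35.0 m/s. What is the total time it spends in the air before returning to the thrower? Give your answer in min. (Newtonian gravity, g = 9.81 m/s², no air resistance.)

t_total = 2 × v₀ / g = 2 × 35.0 / 9.81 = 7.13558 s
t_total = 7.13558 s / 60.0 = 0.1189 min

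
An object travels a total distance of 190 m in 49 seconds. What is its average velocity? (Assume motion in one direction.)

v_avg = Δd / Δt = 190 / 49 = 3.88 m/s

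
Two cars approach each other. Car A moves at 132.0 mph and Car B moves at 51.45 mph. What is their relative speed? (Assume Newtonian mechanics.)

v_rel = v_A + v_B = 132.0 + 51.45 = 183.45 mph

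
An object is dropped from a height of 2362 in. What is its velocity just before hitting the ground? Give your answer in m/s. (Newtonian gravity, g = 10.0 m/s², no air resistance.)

h = 2362 in × 0.0254 = 59.9948 m
v = √(2gh) = √(2 × 10.0 × 59.9948) = 34.64 m/s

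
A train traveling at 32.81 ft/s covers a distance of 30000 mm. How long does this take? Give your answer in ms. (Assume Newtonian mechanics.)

d = 30000 mm × 0.001 = 30.0 m
v = 32.81 ft/s × 0.3048 = 10.0005 m/s
t = d / v = 30.0 / 10.0005 = 2.99985 s
t = 2.99985 s / 0.001 = 3000 ms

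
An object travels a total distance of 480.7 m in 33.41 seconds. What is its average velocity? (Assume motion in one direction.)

v_avg = Δd / Δt = 480.7 / 33.41 = 14.39 m/s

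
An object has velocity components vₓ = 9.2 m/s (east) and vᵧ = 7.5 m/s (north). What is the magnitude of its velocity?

|v| = √(vₓ² + vᵧ²) = √(9.2² + 7.5²) = √(140.89) = 11.87 m/s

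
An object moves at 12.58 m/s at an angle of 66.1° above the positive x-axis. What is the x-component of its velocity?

vₓ = v cos(θ) = 12.58 × cos(66.1°) = 5.1 m/s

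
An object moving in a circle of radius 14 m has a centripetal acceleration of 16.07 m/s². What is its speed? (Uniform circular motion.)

v = √(a_c × r) = √(16.07 × 14) = 15.0 m/s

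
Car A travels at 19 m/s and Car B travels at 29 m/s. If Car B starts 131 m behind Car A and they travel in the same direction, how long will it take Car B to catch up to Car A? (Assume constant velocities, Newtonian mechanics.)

Relative speed: v_rel = 29 - 19 = 10 m/s
Time to catch: t = d₀/v_rel = 131/10 = 13.1 s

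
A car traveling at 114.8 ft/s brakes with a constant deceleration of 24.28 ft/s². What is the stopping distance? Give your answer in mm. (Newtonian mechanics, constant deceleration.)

v₀ = 114.8 ft/s × 0.3048 = 34.991 m/s
a = 24.28 ft/s² × 0.3048 = 7.40054 m/s²
d = v₀² / (2a) = 34.991² / (2 × 7.40054) = 1224.37 / 14.8011 = 82.7216 m
d = 82.7216 m / 0.001 = 82720 mm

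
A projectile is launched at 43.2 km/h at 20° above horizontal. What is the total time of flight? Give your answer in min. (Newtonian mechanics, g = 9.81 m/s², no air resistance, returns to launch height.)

v₀ = 43.2 km/h × 0.2777777777777778 = 12.0 m/s
T = 2 × v₀ × sin(θ) / g = 2 × 12.0 × sin(20°) / 9.81 = 2 × 12.0 × 0.34202 / 9.81 = 0.836746 s
T = 0.836746 s / 60.0 = 0.01395 min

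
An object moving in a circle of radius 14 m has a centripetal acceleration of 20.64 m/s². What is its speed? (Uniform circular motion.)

v = √(a_c × r) = √(20.64 × 14) = 17.0 m/s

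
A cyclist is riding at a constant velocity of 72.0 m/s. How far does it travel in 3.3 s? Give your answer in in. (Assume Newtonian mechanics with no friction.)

d = v × t = 72.0 × 3.3 = 237.6 m
d = 237.6 m / 0.0254 = 9354 in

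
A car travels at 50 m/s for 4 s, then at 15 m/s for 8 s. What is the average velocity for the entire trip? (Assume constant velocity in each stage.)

d₁ = v₁t₁ = 50 × 4 = 200 m
d₂ = v₂t₂ = 15 × 8 = 120 m
d_total = 320 m, t_total = 12 s
v_avg = d_total/t_total = 320/12 = 26.67 m/s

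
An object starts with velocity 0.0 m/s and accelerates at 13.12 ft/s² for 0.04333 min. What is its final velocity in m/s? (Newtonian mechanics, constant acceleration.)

a = 13.12 ft/s² × 0.3048 = 3.99898 m/s²
t = 0.04333 min × 60.0 = 2.5998 s
v = v₀ + a × t = 0.0 + 3.99898 × 2.5998 = 10.4 m/s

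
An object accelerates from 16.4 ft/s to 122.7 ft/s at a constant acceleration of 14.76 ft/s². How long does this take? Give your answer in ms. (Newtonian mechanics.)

v₀ = 16.4 ft/s × 0.3048 = 4.99872 m/s
v = 122.7 ft/s × 0.3048 = 37.399 m/s
a = 14.76 ft/s² × 0.3048 = 4.49885 m/s²
t = (v - v₀) / a = (37.399 - 4.99872) / 4.49885 = 7.2019 s
t = 7.2019 s / 0.001 = 7202 ms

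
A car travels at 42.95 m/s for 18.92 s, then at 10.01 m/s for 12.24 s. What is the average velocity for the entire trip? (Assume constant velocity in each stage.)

d₁ = v₁t₁ = 42.95 × 18.92 = 812.614 m
d₂ = v₂t₂ = 10.01 × 12.24 = 122.5224 m
d_total = 935.1364 m, t_total = 31.16 s
v_avg = d_total/t_total = 935.1364/31.16 = 30.01 m/s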